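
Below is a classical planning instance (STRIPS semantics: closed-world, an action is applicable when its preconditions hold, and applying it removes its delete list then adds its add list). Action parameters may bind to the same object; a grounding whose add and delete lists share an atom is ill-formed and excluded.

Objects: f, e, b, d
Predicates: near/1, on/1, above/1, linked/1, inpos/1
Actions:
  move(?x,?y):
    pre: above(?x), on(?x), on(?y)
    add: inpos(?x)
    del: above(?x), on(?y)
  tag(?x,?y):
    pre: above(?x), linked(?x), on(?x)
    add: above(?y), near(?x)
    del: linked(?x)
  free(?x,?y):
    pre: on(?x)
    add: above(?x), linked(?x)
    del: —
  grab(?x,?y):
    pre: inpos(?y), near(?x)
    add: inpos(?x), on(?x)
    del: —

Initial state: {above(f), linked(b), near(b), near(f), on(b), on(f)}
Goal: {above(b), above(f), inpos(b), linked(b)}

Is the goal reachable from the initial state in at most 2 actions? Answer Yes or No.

No

1. free(b,f)  →  {above(b), above(f), linked(b), near(b), near(f), on(b), on(f)}
2. move(b,f)  →  {above(f), inpos(b), linked(b), near(b), near(f), on(b)}
3. free(b,f)  →  {above(b), above(f), inpos(b), linked(b), near(b), near(f), on(b)}
optimal plan length = 3; 3 > 2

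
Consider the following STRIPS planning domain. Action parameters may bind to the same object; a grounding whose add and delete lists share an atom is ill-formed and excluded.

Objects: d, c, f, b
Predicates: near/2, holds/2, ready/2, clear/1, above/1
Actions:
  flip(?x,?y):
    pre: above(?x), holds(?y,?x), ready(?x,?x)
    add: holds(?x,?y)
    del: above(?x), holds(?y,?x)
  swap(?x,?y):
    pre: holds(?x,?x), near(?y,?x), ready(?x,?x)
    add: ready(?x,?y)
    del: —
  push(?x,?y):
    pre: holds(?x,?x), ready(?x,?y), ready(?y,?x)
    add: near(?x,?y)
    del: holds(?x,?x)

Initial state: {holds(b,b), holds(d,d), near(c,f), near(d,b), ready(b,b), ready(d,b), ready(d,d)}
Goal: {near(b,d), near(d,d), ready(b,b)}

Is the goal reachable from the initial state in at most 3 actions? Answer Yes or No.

1. swap(b,d)  →  {holds(b,b), holds(d,d), near(c,f), near(d,b), ready(b,b), ready(b,d), ready(d,b), ready(d,d)}
2. push(d,d)  →  {holds(b,b), near(c,f), near(d,b), near(d,d), ready(b,b), ready(b,d), ready(d,b), ready(d,d)}
3. push(b,d)  →  {near(b,d), near(c,f), near(d,b), near(d,d), ready(b,b), ready(b,d), ready(d,b), ready(d,d)}
optimal plan length = 3; 3 ≤ 3

Yes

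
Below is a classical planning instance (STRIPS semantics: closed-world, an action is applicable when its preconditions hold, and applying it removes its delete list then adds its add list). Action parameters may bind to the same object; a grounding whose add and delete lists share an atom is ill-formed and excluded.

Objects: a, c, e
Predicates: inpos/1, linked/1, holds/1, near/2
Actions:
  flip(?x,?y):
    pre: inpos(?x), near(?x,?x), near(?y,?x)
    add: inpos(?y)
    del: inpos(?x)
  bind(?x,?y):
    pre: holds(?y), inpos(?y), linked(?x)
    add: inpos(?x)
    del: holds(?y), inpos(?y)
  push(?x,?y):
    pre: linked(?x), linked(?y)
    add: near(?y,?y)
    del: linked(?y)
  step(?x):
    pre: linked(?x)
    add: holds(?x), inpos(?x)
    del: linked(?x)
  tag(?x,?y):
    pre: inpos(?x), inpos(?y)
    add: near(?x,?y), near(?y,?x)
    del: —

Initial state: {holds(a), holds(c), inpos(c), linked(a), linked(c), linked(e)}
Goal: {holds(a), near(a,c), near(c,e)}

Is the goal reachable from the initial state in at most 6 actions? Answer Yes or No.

1. step(a)  →  {holds(a), holds(c), inpos(a), inpos(c), linked(c), linked(e)}
2. step(e)  →  {holds(a), holds(c), holds(e), inpos(a), inpos(c), inpos(e), linked(c)}
3. tag(a,c)  →  {holds(a), holds(c), holds(e), inpos(a), inpos(c), inpos(e), linked(c), near(a,c), near(c,a)}
4. tag(c,e)  →  {holds(a), holds(c), holds(e), inpos(a), inpos(c), inpos(e), linked(c), near(a,c), near(c,a), near(c,e), near(e,c)}
optimal plan length = 4; 4 ≤ 6

Yes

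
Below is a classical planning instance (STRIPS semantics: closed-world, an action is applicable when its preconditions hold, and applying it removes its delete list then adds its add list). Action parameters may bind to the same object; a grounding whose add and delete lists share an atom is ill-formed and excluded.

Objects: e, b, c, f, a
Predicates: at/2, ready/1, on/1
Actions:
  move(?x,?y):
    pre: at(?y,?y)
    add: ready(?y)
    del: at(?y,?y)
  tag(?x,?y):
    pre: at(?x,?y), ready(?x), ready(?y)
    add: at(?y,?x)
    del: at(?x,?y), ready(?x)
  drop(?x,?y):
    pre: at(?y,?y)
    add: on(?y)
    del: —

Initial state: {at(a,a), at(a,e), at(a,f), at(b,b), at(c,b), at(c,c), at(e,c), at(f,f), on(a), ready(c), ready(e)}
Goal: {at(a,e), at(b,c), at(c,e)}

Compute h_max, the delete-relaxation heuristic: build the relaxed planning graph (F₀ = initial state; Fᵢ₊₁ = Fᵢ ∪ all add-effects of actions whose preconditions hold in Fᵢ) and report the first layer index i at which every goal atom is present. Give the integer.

2

F0 = init (11 atoms)
F1 = F0 ∪ {at(c,e), on(b), on(c), on(f), ready(a), ready(b), ready(f)}  (18 atoms)
F2 = F1 ∪ {at(b,c), at(e,a), at(f,a)}  (21 atoms)
goal ⊆ F2  ⇒  h_max = 2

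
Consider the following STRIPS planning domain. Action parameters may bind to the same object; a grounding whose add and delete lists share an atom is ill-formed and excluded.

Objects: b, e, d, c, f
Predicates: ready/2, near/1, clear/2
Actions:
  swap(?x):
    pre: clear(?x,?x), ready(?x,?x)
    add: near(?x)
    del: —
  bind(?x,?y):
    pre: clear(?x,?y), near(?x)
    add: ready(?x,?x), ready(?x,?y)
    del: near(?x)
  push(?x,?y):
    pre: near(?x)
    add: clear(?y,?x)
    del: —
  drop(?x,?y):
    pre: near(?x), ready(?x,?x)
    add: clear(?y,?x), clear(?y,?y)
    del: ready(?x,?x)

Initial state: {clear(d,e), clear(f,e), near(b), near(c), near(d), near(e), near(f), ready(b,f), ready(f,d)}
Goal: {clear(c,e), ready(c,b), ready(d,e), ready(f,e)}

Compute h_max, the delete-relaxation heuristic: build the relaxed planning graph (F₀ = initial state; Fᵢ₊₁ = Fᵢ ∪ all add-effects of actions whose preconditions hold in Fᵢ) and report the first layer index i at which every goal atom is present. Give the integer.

2

F0 = init (9 atoms)
F1 = F0 ∪ {clear(b,b), clear(b,c), clear(b,d), clear(b,e), clear(b,f), clear(c,b), clear(c,c), clear(c,d), clear(c,e), clear(c,f), clear(d,b), clear(d,c), clear(d,d), clear(d,f), clear(e,b), clear(e,c), clear(e,d), clear(e,e), clear(e,f), clear(f,b), clear(f,c), clear(f,d), clear(f,f), ready(d,d), ready(d,e), ready(f,e), ready(f,f)}  (36 atoms)
F2 = F1 ∪ {ready(b,b), ready(b,c), ready(b,d), ready(b,e), ready(c,b), ready(c,c), ready(c,d), ready(c,e), ready(c,f), ready(d,b), ready(d,c), ready(d,f), ready(e,b), ready(e,c), ready(e,d), ready(e,e), ready(e,f), ready(f,b), ready(f,c)}  (55 atoms)
goal ⊆ F2  ⇒  h_max = 2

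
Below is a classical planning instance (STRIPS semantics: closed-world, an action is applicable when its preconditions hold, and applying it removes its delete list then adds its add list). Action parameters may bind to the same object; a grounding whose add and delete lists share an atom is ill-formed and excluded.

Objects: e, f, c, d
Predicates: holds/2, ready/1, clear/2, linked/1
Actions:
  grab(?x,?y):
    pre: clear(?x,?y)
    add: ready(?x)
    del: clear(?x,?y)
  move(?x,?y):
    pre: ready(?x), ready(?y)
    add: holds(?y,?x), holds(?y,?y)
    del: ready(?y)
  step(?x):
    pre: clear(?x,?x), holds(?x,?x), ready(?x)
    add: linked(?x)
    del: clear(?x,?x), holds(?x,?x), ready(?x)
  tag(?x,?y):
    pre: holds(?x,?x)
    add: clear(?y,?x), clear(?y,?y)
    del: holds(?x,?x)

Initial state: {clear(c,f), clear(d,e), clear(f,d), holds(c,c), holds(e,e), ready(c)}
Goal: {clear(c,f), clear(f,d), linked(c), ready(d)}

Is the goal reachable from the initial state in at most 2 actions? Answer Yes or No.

No

1. grab(d,e)  →  {clear(c,f), clear(f,d), holds(c,c), holds(e,e), ready(c), ready(d)}
2. tag(e,c)  →  {clear(c,c), clear(c,e), clear(c,f), clear(f,d), holds(c,c), ready(c), ready(d)}
3. step(c)  →  {clear(c,e), clear(c,f), clear(f,d), linked(c), ready(d)}
optimal plan length = 3; 3 > 2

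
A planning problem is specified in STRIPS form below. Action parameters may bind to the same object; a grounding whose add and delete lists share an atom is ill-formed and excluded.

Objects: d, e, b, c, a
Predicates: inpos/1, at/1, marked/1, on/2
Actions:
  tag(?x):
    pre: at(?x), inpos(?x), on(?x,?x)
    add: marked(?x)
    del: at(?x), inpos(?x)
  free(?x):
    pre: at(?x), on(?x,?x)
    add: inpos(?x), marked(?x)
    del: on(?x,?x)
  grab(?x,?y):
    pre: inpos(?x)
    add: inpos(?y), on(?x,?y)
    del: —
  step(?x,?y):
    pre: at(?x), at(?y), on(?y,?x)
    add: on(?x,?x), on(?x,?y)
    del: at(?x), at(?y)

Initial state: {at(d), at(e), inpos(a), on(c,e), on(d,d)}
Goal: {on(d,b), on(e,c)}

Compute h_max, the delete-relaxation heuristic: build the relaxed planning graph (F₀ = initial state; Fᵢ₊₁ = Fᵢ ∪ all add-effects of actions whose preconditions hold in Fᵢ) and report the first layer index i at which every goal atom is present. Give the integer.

F0 = init (5 atoms)
F1 = F0 ∪ {inpos(b), inpos(c), inpos(d), inpos(e), marked(d), on(a,a), on(a,b), on(a,c), on(a,d), on(a,e)}  (15 atoms)
F2 = F1 ∪ {on(b,a), on(b,b), on(b,c), on(b,d), on(b,e), on(c,a), on(c,b), on(c,c), on(c,d), on(d,a), on(d,b), on(d,c), on(d,e), on(e,a), on(e,b), on(e,c), on(e,d), on(e,e)}  (33 atoms)
goal ⊆ F2  ⇒  h_max = 2

2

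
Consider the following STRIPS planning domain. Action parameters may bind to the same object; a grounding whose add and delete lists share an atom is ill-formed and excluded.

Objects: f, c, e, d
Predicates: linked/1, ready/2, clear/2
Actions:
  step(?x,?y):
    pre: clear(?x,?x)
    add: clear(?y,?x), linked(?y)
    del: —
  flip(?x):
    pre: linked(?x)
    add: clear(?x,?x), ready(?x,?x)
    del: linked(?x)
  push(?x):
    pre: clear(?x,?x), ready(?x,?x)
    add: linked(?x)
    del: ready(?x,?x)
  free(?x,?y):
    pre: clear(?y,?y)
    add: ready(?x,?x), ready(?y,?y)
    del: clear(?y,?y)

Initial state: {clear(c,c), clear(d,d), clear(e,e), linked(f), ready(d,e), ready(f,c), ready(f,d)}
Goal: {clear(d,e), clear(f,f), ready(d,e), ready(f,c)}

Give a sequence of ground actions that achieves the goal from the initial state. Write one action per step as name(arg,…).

1. step(e,d)  →  {clear(c,c), clear(d,d), clear(d,e), clear(e,e), linked(d), linked(f), ready(d,e), ready(f,c), ready(f,d)}
2. flip(f)  →  {clear(c,c), clear(d,d), clear(d,e), clear(e,e), clear(f,f), linked(d), ready(d,e), ready(f,c), ready(f,d), ready(f,f)}

step(e,d); flip(f)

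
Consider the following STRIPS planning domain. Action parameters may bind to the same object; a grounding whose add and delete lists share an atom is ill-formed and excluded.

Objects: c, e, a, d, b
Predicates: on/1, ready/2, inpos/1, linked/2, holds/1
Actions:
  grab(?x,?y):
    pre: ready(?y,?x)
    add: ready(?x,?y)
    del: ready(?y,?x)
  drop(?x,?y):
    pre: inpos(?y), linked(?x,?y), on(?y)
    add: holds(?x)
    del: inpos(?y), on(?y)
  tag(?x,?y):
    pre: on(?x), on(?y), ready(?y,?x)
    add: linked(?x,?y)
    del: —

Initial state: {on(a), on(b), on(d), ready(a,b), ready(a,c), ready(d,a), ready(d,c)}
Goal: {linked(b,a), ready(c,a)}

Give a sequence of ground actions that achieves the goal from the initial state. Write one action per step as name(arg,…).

1. grab(c,a)  →  {on(a), on(b), on(d), ready(a,b), ready(c,a), ready(d,a), ready(d,c)}
2. tag(b,a)  →  {linked(b,a), on(a), on(b), on(d), ready(a,b), ready(c,a), ready(d,a), ready(d,c)}

grab(c,a); tag(b,a)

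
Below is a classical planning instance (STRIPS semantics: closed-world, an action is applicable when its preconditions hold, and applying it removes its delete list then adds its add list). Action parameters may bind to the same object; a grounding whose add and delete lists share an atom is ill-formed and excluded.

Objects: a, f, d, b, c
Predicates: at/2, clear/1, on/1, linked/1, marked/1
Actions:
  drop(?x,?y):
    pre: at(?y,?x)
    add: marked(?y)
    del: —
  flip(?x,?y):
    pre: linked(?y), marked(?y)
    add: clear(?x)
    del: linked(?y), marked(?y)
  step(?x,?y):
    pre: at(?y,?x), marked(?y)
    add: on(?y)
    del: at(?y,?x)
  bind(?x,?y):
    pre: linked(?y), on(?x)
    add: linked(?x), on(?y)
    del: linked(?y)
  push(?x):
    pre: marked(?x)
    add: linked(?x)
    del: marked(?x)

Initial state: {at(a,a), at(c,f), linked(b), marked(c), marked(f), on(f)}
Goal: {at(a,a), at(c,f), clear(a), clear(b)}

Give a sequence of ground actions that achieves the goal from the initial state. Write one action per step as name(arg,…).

1. bind(f,b)  →  {at(a,a), at(c,f), linked(f), marked(c), marked(f), on(b), on(f)}
2. flip(a,f)  →  {at(a,a), at(c,f), clear(a), marked(c), on(b), on(f)}
3. push(c)  →  {at(a,a), at(c,f), clear(a), linked(c), on(b), on(f)}
4. drop(f,c)  →  {at(a,a), at(c,f), clear(a), linked(c), marked(c), on(b), on(f)}
5. flip(b,c)  →  {at(a,a), at(c,f), clear(a), clear(b), on(b), on(f)}

bind(f,b); flip(a,f); push(c); drop(f,c); flip(b,c)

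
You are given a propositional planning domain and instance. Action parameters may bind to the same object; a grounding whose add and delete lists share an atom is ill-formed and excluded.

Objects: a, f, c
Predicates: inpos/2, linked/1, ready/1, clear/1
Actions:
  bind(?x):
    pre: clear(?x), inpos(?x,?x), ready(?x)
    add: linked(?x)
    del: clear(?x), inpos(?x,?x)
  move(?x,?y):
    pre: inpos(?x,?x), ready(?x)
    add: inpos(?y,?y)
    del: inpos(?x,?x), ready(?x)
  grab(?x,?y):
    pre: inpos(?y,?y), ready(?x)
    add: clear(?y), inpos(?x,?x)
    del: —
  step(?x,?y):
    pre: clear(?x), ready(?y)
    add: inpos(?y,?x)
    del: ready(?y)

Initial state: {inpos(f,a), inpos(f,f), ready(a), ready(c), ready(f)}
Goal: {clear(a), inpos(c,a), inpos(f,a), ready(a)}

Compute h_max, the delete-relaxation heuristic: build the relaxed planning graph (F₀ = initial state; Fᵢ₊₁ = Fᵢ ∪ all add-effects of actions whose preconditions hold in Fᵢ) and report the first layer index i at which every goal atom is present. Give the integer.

3

F0 = init (5 atoms)
F1 = F0 ∪ {clear(f), inpos(a,a), inpos(c,c)}  (8 atoms)
F2 = F1 ∪ {clear(a), clear(c), inpos(a,f), inpos(c,f), linked(f)}  (13 atoms)
F3 = F2 ∪ {inpos(a,c), inpos(c,a), inpos(f,c), linked(a), linked(c)}  (18 atoms)
goal ⊆ F3  ⇒  h_max = 3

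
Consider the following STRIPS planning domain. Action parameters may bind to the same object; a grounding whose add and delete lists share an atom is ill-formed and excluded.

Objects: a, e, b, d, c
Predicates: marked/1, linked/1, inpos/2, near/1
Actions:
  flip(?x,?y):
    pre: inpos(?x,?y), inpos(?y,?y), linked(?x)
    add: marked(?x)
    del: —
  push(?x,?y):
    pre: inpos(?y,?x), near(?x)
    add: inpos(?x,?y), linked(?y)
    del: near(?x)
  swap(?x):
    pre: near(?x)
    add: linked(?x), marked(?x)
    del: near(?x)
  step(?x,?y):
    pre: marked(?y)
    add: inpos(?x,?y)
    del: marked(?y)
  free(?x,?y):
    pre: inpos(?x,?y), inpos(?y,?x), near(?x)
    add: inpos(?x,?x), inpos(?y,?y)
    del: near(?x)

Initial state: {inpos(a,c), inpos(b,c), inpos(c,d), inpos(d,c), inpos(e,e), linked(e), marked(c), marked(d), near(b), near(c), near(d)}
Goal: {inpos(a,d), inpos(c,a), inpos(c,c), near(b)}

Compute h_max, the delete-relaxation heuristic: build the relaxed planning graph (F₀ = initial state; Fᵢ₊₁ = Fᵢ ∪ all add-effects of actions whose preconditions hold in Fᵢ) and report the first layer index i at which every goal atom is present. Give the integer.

F0 = init (11 atoms)
F1 = F0 ∪ {inpos(a,d), inpos(b,d), inpos(c,a), inpos(c,b), inpos(c,c), inpos(d,d), inpos(e,c), inpos(e,d), linked(a), linked(b), linked(c), linked(d), marked(b), marked(e)}  (25 atoms)
goal ⊆ F1  ⇒  h_max = 1

1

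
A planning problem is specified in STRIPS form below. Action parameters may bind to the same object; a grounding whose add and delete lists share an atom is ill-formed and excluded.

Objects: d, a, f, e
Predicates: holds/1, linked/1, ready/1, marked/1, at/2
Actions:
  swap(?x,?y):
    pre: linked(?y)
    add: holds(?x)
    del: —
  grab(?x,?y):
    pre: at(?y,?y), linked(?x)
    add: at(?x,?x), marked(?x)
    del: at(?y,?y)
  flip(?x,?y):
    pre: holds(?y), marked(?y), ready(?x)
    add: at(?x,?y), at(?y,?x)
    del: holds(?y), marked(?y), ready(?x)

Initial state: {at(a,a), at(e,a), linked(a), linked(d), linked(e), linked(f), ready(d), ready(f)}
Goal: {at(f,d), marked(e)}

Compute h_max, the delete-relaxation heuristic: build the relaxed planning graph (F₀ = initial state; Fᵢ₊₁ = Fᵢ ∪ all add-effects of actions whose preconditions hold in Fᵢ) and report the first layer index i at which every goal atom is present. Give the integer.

2

F0 = init (8 atoms)
F1 = F0 ∪ {at(d,d), at(e,e), at(f,f), holds(a), holds(d), holds(e), holds(f), marked(d), marked(e), marked(f)}  (18 atoms)
F2 = F1 ∪ {at(d,e), at(d,f), at(e,d), at(e,f), at(f,d), at(f,e), marked(a)}  (25 atoms)
goal ⊆ F2  ⇒  h_max = 2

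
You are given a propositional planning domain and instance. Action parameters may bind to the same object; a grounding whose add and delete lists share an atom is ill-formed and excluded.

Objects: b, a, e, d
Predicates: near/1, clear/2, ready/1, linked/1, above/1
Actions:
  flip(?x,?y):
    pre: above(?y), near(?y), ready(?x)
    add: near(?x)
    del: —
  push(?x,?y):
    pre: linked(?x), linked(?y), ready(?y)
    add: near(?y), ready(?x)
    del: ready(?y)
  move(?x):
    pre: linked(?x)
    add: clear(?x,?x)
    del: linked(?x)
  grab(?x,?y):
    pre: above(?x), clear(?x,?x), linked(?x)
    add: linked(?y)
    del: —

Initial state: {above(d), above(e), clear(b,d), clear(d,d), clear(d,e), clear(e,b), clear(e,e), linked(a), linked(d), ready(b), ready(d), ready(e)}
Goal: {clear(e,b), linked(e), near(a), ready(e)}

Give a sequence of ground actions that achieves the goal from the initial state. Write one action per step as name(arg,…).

1. push(a,d)  →  {above(d), above(e), clear(b,d), clear(d,d), clear(d,e), clear(e,b), clear(e,e), linked(a), linked(d), near(d), ready(a), ready(b), ready(e)}
2. flip(a,d)  →  {above(d), above(e), clear(b,d), clear(d,d), clear(d,e), clear(e,b), clear(e,e), linked(a), linked(d), near(a), near(d), ready(a), ready(b), ready(e)}
3. grab(d,e)  →  {above(d), above(e), clear(b,d), clear(d,d), clear(d,e), clear(e,b), clear(e,e), linked(a), linked(d), linked(e), near(a), near(d), ready(a), ready(b), ready(e)}

push(a,d); flip(a,d); grab(d,e)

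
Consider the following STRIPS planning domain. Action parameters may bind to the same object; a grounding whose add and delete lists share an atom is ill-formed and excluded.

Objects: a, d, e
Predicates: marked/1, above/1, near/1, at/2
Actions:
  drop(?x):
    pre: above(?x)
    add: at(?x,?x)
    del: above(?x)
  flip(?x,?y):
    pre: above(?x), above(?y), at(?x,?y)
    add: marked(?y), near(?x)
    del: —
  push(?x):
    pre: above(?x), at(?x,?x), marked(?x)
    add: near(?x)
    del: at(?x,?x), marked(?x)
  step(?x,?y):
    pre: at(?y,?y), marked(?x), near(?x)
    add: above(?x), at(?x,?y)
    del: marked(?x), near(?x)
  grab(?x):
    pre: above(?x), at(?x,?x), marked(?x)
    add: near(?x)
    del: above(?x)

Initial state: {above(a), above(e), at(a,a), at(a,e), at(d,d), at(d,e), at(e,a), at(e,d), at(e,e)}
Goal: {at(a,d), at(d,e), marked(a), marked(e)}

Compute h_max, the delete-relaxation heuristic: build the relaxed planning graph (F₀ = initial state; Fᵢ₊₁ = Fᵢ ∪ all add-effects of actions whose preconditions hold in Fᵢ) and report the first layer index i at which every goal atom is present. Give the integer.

F0 = init (9 atoms)
F1 = F0 ∪ {marked(a), marked(e), near(a), near(e)}  (13 atoms)
F2 = F1 ∪ {at(a,d)}  (14 atoms)
goal ⊆ F2  ⇒  h_max = 2

2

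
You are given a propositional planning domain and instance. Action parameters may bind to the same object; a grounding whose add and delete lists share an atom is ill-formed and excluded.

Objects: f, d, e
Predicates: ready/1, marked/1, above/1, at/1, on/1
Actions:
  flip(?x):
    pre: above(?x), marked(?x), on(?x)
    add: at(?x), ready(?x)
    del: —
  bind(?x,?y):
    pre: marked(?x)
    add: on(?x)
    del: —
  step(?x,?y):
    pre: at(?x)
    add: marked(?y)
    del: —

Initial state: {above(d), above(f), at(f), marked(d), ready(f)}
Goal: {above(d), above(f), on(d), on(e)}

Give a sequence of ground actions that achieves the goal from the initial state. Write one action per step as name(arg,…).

bind(d,f); step(f,e); bind(e,f)

1. bind(d,f)  →  {above(d), above(f), at(f), marked(d), on(d), ready(f)}
2. step(f,e)  →  {above(d), above(f), at(f), marked(d), marked(e), on(d), ready(f)}
3. bind(e,f)  →  {above(d), above(f), at(f), marked(d), marked(e), on(d), on(e), ready(f)}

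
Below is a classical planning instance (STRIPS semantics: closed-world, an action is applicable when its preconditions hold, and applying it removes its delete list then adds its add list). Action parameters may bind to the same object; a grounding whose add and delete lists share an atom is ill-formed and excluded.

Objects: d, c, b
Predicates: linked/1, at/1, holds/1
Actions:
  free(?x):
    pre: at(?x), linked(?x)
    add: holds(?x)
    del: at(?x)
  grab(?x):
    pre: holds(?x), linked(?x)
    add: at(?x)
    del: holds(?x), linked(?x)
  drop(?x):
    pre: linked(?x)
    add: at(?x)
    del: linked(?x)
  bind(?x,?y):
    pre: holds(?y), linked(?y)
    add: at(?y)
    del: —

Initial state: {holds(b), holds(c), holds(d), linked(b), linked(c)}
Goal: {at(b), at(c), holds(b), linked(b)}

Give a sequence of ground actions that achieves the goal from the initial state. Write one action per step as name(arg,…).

grab(c); bind(d,b)

1. grab(c)  →  {at(c), holds(b), holds(d), linked(b)}
2. bind(d,b)  →  {at(b), at(c), holds(b), holds(d), linked(b)}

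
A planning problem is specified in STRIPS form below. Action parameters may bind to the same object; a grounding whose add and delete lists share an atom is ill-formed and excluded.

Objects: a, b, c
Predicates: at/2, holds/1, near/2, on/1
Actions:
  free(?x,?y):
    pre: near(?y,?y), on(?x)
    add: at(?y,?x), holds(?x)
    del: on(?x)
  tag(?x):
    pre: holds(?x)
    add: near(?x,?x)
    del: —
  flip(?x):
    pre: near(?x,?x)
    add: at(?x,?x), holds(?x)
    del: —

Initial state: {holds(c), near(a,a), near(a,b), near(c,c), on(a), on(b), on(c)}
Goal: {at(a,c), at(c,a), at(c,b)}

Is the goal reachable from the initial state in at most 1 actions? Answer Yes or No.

1. free(a,c)  →  {at(c,a), holds(a), holds(c), near(a,a), near(a,b), near(c,c), on(b), on(c)}
2. free(b,c)  →  {at(c,a), at(c,b), holds(a), holds(b), holds(c), near(a,a), near(a,b), near(c,c), on(c)}
3. free(c,a)  →  {at(a,c), at(c,a), at(c,b), holds(a), holds(b), holds(c), near(a,a), near(a,b), near(c,c)}
optimal plan length = 3; 3 > 1

No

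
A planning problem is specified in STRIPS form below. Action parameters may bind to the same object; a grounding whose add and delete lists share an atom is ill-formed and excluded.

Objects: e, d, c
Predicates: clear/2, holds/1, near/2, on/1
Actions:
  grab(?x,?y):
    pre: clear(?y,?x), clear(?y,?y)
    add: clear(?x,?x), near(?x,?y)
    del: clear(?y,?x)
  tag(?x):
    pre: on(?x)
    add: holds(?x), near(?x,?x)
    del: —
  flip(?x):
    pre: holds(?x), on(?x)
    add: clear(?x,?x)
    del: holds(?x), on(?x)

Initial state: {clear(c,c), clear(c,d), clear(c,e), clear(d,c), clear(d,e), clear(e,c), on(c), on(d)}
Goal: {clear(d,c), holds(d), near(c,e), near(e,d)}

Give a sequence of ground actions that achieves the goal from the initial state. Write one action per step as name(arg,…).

grab(d,c); grab(e,d); grab(c,e); tag(d)

1. grab(d,c)  →  {clear(c,c), clear(c,e), clear(d,c), clear(d,d), clear(d,e), clear(e,c), near(d,c), on(c), on(d)}
2. grab(e,d)  →  {clear(c,c), clear(c,e), clear(d,c), clear(d,d), clear(e,c), clear(e,e), near(d,c), near(e,d), on(c), on(d)}
3. grab(c,e)  →  {clear(c,c), clear(c,e), clear(d,c), clear(d,d), clear(e,e), near(c,e), near(d,c), near(e,d), on(c), on(d)}
4. tag(d)  →  {clear(c,c), clear(c,e), clear(d,c), clear(d,d), clear(e,e), holds(d), near(c,e), near(d,c), near(d,d), near(e,d), on(c), on(d)}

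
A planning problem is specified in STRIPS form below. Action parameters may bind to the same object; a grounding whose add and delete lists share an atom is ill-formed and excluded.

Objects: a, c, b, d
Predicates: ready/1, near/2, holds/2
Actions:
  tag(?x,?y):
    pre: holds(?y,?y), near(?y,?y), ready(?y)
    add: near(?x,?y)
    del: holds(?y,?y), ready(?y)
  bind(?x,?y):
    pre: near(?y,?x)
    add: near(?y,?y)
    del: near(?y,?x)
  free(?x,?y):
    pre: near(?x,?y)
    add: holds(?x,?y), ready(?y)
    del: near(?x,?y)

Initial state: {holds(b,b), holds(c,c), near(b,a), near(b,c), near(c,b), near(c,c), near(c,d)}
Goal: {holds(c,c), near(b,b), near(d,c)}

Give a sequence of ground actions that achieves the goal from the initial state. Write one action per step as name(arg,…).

1. bind(a,b)  →  {holds(b,b), holds(c,c), near(b,b), near(b,c), near(c,b), near(c,c), near(c,d)}
2. free(b,c)  →  {holds(b,b), holds(b,c), holds(c,c), near(b,b), near(c,b), near(c,c), near(c,d), ready(c)}
3. tag(d,c)  →  {holds(b,b), holds(b,c), near(b,b), near(c,b), near(c,c), near(c,d), near(d,c)}
4. free(c,c)  →  {holds(b,b), holds(b,c), holds(c,c), near(b,b), near(c,b), near(c,d), near(d,c), ready(c)}

bind(a,b); free(b,c); tag(d,c); free(c,c)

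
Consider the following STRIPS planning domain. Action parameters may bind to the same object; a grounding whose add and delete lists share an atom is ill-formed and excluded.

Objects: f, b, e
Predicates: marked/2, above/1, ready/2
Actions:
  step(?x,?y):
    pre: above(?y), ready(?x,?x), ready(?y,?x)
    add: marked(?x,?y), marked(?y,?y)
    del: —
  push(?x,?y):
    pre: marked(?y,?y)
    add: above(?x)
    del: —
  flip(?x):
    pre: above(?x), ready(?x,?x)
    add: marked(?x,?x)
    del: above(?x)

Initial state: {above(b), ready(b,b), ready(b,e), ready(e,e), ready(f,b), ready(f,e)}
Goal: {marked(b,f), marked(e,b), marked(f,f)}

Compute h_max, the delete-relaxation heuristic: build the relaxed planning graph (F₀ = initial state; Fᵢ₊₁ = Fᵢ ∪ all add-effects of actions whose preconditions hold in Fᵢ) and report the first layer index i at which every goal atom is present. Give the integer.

3

F0 = init (6 atoms)
F1 = F0 ∪ {marked(b,b), marked(e,b)}  (8 atoms)
F2 = F1 ∪ {above(e), above(f)}  (10 atoms)
F3 = F2 ∪ {marked(b,f), marked(e,e), marked(e,f), marked(f,f)}  (14 atoms)
goal ⊆ F3  ⇒  h_max = 3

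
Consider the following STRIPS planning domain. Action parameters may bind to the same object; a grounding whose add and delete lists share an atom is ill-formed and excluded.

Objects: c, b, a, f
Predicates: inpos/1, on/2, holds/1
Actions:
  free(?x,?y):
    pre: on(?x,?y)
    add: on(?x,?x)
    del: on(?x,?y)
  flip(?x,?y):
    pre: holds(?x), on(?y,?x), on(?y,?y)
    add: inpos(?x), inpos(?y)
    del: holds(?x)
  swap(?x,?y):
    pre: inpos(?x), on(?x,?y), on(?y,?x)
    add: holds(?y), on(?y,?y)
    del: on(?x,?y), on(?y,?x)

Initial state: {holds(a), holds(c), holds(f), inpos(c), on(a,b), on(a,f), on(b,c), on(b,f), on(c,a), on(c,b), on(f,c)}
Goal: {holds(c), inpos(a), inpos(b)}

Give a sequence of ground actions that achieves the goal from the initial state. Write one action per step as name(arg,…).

1. free(a,f)  →  {holds(a), holds(c), holds(f), inpos(c), on(a,a), on(a,b), on(b,c), on(b,f), on(c,a), on(c,b), on(f,c)}
2. swap(c,b)  →  {holds(a), holds(b), holds(c), holds(f), inpos(c), on(a,a), on(a,b), on(b,b), on(b,f), on(c,a), on(f,c)}
3. flip(b,a)  →  {holds(a), holds(c), holds(f), inpos(a), inpos(b), inpos(c), on(a,a), on(a,b), on(b,b), on(b,f), on(c,a), on(f,c)}

free(a,f); swap(c,b); flip(b,a)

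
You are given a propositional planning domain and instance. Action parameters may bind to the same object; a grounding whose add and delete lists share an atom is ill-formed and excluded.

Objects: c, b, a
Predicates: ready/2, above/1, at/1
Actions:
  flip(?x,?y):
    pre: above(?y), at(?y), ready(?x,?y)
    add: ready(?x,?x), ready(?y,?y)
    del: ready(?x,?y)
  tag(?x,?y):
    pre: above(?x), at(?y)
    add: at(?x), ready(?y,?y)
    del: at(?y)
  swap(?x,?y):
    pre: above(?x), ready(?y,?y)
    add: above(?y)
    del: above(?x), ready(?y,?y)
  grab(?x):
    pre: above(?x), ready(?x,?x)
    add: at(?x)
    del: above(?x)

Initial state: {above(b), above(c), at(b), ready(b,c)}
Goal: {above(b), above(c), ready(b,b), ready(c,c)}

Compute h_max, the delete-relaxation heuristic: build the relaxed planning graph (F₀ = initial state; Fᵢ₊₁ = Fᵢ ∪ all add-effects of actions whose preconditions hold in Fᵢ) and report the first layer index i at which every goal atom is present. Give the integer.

F0 = init (4 atoms)
F1 = F0 ∪ {at(c), ready(b,b)}  (6 atoms)
F2 = F1 ∪ {ready(c,c)}  (7 atoms)
goal ⊆ F2  ⇒  h_max = 2

2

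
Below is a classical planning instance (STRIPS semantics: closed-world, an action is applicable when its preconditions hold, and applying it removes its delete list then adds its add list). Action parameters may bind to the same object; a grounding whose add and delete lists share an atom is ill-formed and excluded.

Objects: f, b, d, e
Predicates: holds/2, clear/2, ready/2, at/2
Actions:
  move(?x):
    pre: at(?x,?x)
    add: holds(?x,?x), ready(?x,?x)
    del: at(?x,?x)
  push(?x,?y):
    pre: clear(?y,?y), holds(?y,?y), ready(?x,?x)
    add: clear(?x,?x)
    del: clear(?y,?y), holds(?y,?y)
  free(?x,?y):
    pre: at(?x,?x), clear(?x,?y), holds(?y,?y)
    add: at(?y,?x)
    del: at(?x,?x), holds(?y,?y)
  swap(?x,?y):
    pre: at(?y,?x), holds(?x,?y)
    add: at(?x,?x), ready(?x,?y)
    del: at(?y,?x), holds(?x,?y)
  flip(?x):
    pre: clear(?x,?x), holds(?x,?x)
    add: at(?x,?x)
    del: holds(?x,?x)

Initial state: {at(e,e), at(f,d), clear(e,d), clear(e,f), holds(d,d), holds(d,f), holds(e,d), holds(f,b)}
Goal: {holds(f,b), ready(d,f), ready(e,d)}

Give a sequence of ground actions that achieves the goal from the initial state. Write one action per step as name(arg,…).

1. free(e,d)  →  {at(d,e), at(f,d), clear(e,d), clear(e,f), holds(d,f), holds(e,d), holds(f,b)}
2. swap(d,f)  →  {at(d,d), at(d,e), clear(e,d), clear(e,f), holds(e,d), holds(f,b), ready(d,f)}
3. swap(e,d)  →  {at(d,d), at(e,e), clear(e,d), clear(e,f), holds(f,b), ready(d,f), ready(e,d)}

free(e,d); swap(d,f); swap(e,d)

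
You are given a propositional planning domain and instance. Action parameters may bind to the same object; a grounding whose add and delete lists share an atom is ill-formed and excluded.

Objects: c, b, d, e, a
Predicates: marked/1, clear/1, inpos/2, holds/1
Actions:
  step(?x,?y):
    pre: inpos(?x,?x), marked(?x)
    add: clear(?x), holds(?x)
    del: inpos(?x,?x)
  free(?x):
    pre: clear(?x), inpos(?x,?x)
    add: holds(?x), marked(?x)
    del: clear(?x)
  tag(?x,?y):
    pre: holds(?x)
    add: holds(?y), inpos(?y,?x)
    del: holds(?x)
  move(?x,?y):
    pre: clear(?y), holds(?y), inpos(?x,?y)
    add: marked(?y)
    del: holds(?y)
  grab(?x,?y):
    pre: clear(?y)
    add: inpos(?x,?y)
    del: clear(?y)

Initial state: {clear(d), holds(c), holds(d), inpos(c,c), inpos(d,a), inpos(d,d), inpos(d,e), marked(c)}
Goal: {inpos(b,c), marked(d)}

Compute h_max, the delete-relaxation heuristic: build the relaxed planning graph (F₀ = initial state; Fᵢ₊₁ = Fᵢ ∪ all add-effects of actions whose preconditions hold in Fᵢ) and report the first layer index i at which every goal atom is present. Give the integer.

1

F0 = init (8 atoms)
F1 = F0 ∪ {clear(c), holds(a), holds(b), holds(e), inpos(a,c), inpos(a,d), inpos(b,c), inpos(b,d), inpos(c,d), inpos(d,c), inpos(e,c), inpos(e,d), marked(d)}  (21 atoms)
goal ⊆ F1  ⇒  h_max = 1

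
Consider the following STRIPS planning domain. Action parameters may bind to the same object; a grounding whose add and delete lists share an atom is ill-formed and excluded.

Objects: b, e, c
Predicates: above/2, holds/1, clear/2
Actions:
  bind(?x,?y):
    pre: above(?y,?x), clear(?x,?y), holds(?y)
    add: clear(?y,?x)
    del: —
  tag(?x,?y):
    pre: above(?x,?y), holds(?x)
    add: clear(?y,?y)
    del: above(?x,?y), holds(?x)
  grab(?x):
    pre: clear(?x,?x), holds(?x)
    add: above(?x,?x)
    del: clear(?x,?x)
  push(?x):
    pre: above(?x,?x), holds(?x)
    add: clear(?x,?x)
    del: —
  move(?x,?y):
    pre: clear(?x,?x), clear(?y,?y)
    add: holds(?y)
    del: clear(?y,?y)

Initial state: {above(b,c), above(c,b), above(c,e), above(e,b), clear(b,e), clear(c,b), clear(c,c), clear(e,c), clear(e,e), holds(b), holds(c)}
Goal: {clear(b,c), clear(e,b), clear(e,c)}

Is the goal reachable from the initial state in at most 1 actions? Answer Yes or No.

No

1. bind(c,b)  →  {above(b,c), above(c,b), above(c,e), above(e,b), clear(b,c), clear(b,e), clear(c,b), clear(c,c), clear(e,c), clear(e,e), holds(b), holds(c)}
2. move(e,e)  →  {above(b,c), above(c,b), above(c,e), above(e,b), clear(b,c), clear(b,e), clear(c,b), clear(c,c), clear(e,c), holds(b), holds(c), holds(e)}
3. bind(b,e)  →  {above(b,c), above(c,b), above(c,e), above(e,b), clear(b,c), clear(b,e), clear(c,b), clear(c,c), clear(e,b), clear(e,c), holds(b), holds(c), holds(e)}
optimal plan length = 3; 3 > 1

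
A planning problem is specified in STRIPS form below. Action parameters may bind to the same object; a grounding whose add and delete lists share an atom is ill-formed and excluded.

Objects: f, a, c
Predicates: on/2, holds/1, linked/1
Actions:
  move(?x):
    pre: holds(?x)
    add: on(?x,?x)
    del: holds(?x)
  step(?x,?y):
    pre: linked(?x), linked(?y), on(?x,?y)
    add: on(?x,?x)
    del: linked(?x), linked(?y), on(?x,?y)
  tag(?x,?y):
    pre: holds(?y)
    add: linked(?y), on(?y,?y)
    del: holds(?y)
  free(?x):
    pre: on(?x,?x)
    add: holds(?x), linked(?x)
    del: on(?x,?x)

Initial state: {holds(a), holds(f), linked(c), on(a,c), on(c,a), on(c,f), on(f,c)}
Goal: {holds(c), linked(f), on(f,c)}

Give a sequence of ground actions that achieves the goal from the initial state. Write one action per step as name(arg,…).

1. tag(f,f)  →  {holds(a), linked(c), linked(f), on(a,c), on(c,a), on(c,f), on(f,c), on(f,f)}
2. step(c,f)  →  {holds(a), on(a,c), on(c,a), on(c,c), on(f,c), on(f,f)}
3. free(f)  →  {holds(a), holds(f), linked(f), on(a,c), on(c,a), on(c,c), on(f,c)}
4. free(c)  →  {holds(a), holds(c), holds(f), linked(c), linked(f), on(a,c), on(c,a), on(f,c)}

tag(f,f); step(c,f); free(f); free(c)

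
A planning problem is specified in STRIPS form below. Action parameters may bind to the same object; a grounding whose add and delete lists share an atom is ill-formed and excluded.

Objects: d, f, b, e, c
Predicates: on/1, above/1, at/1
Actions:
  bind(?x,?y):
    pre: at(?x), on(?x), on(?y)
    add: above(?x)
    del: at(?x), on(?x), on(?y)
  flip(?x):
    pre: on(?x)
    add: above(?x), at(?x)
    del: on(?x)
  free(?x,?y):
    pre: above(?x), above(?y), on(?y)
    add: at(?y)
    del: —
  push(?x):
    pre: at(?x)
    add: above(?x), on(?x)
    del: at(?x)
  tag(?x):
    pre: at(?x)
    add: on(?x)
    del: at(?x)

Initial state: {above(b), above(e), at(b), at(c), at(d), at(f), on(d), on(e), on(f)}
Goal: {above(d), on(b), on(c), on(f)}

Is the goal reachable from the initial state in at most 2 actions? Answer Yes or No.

1. bind(d,d)  →  {above(b), above(d), above(e), at(b), at(c), at(f), on(e), on(f)}
2. push(b)  →  {above(b), above(d), above(e), at(c), at(f), on(b), on(e), on(f)}
3. push(c)  →  {above(b), above(c), above(d), above(e), at(f), on(b), on(c), on(e), on(f)}
optimal plan length = 3; 3 > 2

No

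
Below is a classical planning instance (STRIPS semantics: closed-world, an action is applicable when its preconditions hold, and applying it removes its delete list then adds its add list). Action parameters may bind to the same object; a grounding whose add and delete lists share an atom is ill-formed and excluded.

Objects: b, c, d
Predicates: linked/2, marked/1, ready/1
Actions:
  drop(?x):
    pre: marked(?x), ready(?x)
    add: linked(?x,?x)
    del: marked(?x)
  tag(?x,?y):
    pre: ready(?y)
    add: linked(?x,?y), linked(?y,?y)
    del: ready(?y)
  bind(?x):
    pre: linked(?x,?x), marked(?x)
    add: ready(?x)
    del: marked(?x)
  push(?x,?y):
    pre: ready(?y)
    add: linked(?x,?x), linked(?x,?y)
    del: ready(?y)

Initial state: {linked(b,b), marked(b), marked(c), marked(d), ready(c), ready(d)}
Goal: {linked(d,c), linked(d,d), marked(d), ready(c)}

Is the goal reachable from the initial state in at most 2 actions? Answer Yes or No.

1. tag(b,d)  →  {linked(b,b), linked(b,d), linked(d,d), marked(b), marked(c), marked(d), ready(c)}
2. tag(d,c)  →  {linked(b,b), linked(b,d), linked(c,c), linked(d,c), linked(d,d), marked(b), marked(c), marked(d)}
3. bind(c)  →  {linked(b,b), linked(b,d), linked(c,c), linked(d,c), linked(d,d), marked(b), marked(d), ready(c)}
optimal plan length = 3; 3 > 2

No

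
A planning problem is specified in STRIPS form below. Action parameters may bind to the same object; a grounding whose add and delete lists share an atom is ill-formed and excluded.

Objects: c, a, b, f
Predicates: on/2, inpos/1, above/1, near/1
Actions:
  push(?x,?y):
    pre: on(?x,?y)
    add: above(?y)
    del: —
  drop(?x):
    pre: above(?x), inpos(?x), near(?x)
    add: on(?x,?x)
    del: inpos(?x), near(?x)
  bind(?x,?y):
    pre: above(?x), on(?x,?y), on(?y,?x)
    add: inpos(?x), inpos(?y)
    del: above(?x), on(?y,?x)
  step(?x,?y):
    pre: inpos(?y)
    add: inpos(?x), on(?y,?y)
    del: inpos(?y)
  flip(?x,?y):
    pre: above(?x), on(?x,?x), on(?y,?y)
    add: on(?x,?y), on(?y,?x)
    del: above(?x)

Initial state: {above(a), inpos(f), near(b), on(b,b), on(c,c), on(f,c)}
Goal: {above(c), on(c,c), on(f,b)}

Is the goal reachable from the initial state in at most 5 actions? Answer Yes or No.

1. push(c,c)  →  {above(a), above(c), inpos(f), near(b), on(b,b), on(c,c), on(f,c)}
2. push(b,b)  →  {above(a), above(b), above(c), inpos(f), near(b), on(b,b), on(c,c), on(f,c)}
3. step(c,f)  →  {above(a), above(b), above(c), inpos(c), near(b), on(b,b), on(c,c), on(f,c), on(f,f)}
4. flip(b,f)  →  {above(a), above(c), inpos(c), near(b), on(b,b), on(b,f), on(c,c), on(f,b), on(f,c), on(f,f)}
optimal plan length = 4; 4 ≤ 5

Yes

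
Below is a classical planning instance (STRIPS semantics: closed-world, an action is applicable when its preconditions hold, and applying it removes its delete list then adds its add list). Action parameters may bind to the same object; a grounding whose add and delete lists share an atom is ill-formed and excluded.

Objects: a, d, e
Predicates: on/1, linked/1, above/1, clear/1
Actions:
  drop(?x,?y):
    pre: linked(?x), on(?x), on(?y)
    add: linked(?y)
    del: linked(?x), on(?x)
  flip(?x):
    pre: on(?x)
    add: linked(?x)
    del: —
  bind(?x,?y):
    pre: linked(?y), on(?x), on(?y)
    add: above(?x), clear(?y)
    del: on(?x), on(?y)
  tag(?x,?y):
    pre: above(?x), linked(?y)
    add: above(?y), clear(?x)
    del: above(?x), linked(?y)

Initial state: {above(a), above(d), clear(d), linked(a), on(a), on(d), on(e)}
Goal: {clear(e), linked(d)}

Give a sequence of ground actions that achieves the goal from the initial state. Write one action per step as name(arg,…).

1. drop(a,d)  →  {above(a), above(d), clear(d), linked(d), on(d), on(e)}
2. flip(e)  →  {above(a), above(d), clear(d), linked(d), linked(e), on(d), on(e)}
3. bind(d,e)  →  {above(a), above(d), clear(d), clear(e), linked(d), linked(e)}

drop(a,d); flip(e); bind(d,e)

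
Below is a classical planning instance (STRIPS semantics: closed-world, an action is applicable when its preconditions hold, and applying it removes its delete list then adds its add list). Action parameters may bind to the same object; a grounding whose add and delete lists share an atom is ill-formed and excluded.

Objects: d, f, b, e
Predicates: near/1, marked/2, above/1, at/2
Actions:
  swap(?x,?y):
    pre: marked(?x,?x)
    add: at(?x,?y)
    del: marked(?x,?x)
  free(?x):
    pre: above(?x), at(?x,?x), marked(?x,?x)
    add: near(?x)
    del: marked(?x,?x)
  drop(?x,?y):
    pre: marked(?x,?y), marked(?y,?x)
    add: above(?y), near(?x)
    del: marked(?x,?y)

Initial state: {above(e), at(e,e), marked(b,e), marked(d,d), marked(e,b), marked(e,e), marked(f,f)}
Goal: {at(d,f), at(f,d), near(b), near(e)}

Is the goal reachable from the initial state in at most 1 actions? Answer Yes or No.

1. swap(d,f)  →  {above(e), at(d,f), at(e,e), marked(b,e), marked(e,b), marked(e,e), marked(f,f)}
2. swap(f,d)  →  {above(e), at(d,f), at(e,e), at(f,d), marked(b,e), marked(e,b), marked(e,e)}
3. free(e)  →  {above(e), at(d,f), at(e,e), at(f,d), marked(b,e), marked(e,b), near(e)}
4. drop(b,e)  →  {above(e), at(d,f), at(e,e), at(f,d), marked(e,b), near(b), near(e)}
optimal plan length = 4; 4 > 1

No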